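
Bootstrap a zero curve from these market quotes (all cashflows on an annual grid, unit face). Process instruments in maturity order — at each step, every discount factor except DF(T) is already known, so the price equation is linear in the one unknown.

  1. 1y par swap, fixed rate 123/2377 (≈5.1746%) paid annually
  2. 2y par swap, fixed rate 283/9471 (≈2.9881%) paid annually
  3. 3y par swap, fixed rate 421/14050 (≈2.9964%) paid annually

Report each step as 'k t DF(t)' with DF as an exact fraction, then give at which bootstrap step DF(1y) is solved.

step 1 [1y] swap r/1=123/2377: DF=(1 − 123/2377·(0))/(1+123/2377) = 2377/2500 ≈ 0.950800
step 2 [2y] swap r/1=283/9471: DF=(1 − 283/9471·(0.950800))/(1+283/9471) = 4717/5000 ≈ 0.943400
step 3 [3y] swap r/1=421/14050: DF=(1 − 421/14050·(0.950800+0.943400))/(1+421/14050) = 4579/5000 ≈ 0.915800

1 1 2377/2500
2 2 4717/5000
3 3 4579/5000
DF(1y) is solved at step 1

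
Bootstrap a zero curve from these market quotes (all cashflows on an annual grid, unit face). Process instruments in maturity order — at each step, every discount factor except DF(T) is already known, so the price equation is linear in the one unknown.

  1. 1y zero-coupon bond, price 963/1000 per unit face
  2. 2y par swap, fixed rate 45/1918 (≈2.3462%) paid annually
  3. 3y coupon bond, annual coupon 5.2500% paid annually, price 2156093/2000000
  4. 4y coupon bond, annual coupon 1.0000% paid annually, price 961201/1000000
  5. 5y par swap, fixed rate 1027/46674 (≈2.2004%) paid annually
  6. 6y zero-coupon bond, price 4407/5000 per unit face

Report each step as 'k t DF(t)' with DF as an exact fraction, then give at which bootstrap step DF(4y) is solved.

1 1 963/1000
2 2 191/200
3 3 4643/5000
4 4 1847/2000
5 5 8973/10000
6 6 4407/5000
DF(4y) is solved at step 4

step 1 [1y] zero: DF = P = 963/1000 ≈ 0.963000
step 2 [2y] swap r/1=45/1918: DF=(1 − 45/1918·(0.963000))/(1+45/1918) = 191/200 ≈ 0.955000
step 3 [3y] bond c/1=21/400: DF=(2156093/2000000 − 21/400·(0.963000+0.955000))/(1+21/400) = 4643/5000 ≈ 0.928600
step 4 [4y] bond c/1=1/100: DF=(961201/1000000 − 1/100·(0.963000+0.955000+0.928600))/(1+1/100) = 1847/2000 ≈ 0.923500
step 5 [5y] swap r/1=1027/46674: DF=(1 − 1027/46674·(0.963000+0.955000+0.928600+0.923500))/(1+1027/46674) = 8973/10000 ≈ 0.897300
step 6 [6y] zero: DF = P = 4407/5000 ≈ 0.881400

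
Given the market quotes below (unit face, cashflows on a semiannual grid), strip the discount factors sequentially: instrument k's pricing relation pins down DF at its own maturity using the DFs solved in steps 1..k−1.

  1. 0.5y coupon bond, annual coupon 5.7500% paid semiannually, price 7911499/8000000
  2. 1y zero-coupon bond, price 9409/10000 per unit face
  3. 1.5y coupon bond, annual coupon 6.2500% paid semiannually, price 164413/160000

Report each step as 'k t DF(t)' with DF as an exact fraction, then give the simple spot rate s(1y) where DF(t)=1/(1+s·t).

step 1 [0.5y] bond c/2=23/800: DF=(7911499/8000000 − 23/800·(0))/(1+23/800) = 9613/10000 ≈ 0.961300
step 2 [1y] zero: DF = P = 9409/10000 ≈ 0.940900
step 3 [1.5y] bond c/2=1/32: DF=(164413/160000 − 1/32·(0.961300+0.940900))/(1+1/32) = 2347/2500 ≈ 0.938800

1 1/2 9613/10000
2 1 9409/10000
3 3/2 2347/2500
s(1y) = (1/(9409/10000) − 1)/(1) = 591/9409 ≈ 6.2812%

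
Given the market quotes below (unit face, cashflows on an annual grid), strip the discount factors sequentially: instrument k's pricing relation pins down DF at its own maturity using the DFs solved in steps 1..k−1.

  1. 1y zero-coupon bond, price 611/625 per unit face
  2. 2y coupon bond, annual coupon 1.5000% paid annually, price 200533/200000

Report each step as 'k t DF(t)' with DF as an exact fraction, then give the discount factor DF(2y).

step 1 [1y] zero: DF = P = 611/625 ≈ 0.977600
step 2 [2y] bond c/1=3/200: DF=(200533/200000 − 3/200·(0.977600))/(1+3/200) = 4867/5000 ≈ 0.973400

1 1 611/625
2 2 4867/5000
DF(2y) = 4867/5000 ≈ 0.973400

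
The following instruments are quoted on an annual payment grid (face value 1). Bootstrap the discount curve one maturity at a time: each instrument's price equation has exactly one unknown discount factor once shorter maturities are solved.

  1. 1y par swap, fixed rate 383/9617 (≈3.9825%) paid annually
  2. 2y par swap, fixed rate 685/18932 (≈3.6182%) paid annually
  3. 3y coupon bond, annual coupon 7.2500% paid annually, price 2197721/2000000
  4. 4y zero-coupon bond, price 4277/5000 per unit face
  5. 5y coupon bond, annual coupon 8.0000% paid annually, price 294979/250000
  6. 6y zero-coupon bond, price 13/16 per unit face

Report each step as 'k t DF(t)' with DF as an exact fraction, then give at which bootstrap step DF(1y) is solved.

1 1 9617/10000
2 2 1863/2000
3 3 4483/5000
4 4 4277/5000
5 5 329/400
6 6 13/16
DF(1y) is solved at step 1

step 1 [1y] swap r/1=383/9617: DF=(1 − 383/9617·(0))/(1+383/9617) = 9617/10000 ≈ 0.961700
step 2 [2y] swap r/1=685/18932: DF=(1 − 685/18932·(0.961700))/(1+685/18932) = 1863/2000 ≈ 0.931500
step 3 [3y] bond c/1=29/400: DF=(2197721/2000000 − 29/400·(0.961700+0.931500))/(1+29/400) = 4483/5000 ≈ 0.896600
step 4 [4y] zero: DF = P = 4277/5000 ≈ 0.855400
step 5 [5y] bond c/1=2/25: DF=(294979/250000 − 2/25·(0.961700+0.931500+0.896600+0.855400))/(1+2/25) = 329/400 ≈ 0.822500
step 6 [6y] zero: DF = P = 13/16 ≈ 0.812500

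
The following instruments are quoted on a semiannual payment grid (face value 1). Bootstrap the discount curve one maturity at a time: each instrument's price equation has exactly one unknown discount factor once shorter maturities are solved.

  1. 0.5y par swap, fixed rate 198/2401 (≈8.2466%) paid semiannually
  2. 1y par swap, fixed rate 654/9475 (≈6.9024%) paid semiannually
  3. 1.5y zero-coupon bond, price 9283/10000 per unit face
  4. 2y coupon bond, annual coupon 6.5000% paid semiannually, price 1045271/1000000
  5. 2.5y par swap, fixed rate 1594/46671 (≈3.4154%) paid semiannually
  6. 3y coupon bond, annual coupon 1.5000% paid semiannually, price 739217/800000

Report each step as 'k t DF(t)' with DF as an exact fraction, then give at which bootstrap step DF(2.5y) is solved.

1 1/2 2401/2500
2 1 4673/5000
3 3/2 9283/10000
4 2 1847/2000
5 5/2 9203/10000
6 3 1103/1250
DF(2.5y) is solved at step 5

step 1 [0.5y] swap r/2=99/2401: DF=(1 − 99/2401·(0))/(1+99/2401) = 2401/2500 ≈ 0.960400
step 2 [1y] swap r/2=327/9475: DF=(1 − 327/9475·(0.960400))/(1+327/9475) = 4673/5000 ≈ 0.934600
step 3 [1.5y] zero: DF = P = 9283/10000 ≈ 0.928300
step 4 [2y] bond c/2=13/400: DF=(1045271/1000000 − 13/400·(0.960400+0.934600+0.928300))/(1+13/400) = 1847/2000 ≈ 0.923500
step 5 [2.5y] swap r/2=797/46671: DF=(1 − 797/46671·(0.960400+0.934600+0.928300+0.923500))/(1+797/46671) = 9203/10000 ≈ 0.920300
step 6 [3y] bond c/2=3/400: DF=(739217/800000 − 3/400·(0.960400+0.934600+0.928300+0.923500+0.920300))/(1+3/400) = 1103/1250 ≈ 0.882400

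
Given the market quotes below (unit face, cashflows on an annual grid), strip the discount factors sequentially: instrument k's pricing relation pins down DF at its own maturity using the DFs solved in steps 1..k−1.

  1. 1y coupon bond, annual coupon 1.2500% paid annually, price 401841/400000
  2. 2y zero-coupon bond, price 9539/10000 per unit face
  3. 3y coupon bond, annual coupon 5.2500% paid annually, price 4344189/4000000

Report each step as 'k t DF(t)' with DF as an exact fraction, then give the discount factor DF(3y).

step 1 [1y] bond c/1=1/80: DF=(401841/400000 − 1/80·(0))/(1+1/80) = 4961/5000 ≈ 0.992200
step 2 [2y] zero: DF = P = 9539/10000 ≈ 0.953900
step 3 [3y] bond c/1=21/400: DF=(4344189/4000000 − 21/400·(0.992200+0.953900))/(1+21/400) = 2337/2500 ≈ 0.934800

1 1 4961/5000
2 2 9539/10000
3 3 2337/2500
DF(3y) = 2337/2500 ≈ 0.934800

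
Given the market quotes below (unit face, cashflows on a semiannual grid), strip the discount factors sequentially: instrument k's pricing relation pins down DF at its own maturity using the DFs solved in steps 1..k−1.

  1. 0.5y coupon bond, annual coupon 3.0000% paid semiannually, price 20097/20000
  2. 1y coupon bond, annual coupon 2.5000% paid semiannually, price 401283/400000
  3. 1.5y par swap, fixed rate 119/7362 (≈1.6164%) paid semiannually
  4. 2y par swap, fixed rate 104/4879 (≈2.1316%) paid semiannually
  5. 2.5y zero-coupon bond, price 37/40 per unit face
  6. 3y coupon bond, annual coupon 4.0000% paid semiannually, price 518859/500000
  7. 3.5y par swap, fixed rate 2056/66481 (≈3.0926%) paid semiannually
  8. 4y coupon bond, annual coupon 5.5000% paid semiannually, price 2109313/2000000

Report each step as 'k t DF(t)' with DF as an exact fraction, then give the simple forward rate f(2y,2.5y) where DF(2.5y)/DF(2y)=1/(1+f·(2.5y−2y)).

step 1 [0.5y] bond c/2=3/200: DF=(20097/20000 − 3/200·(0))/(1+3/200) = 99/100 ≈ 0.990000
step 2 [1y] bond c/2=1/80: DF=(401283/400000 − 1/80·(0.990000))/(1+1/80) = 4893/5000 ≈ 0.978600
step 3 [1.5y] swap r/2=119/14724: DF=(1 − 119/14724·(0.990000+0.978600))/(1+119/14724) = 4881/5000 ≈ 0.976200
step 4 [2y] swap r/2=52/4879: DF=(1 − 52/4879·(0.990000+0.978600+0.976200))/(1+52/4879) = 599/625 ≈ 0.958400
step 5 [2.5y] zero: DF = P = 37/40 ≈ 0.925000
step 6 [3y] bond c/2=1/50: DF=(518859/500000 − 1/50·(0.990000+0.978600+0.976200+0.958400+0.925000))/(1+1/50) = 9227/10000 ≈ 0.922700
step 7 [3.5y] swap r/2=1028/66481: DF=(1 − 1028/66481·(0.990000+0.978600+0.976200+0.958400+0.925000+0.922700))/(1+1028/66481) = 2243/2500 ≈ 0.897200
step 8 [4y] bond c/2=11/400: DF=(2109313/2000000 − 11/400·(0.990000+0.978600+0.976200+0.958400+0.925000+0.922700+0.897200))/(1+11/400) = 1697/2000 ≈ 0.848500

1 1/2 99/100
2 1 4893/5000
3 3/2 4881/5000
4 2 599/625
5 5/2 37/40
6 3 9227/10000
7 7/2 2243/2500
8 4 1697/2000
f(2y,2.5y) = ((599/625)/(37/40) − 1)/(1/2) = 334/4625 ≈ 7.2216%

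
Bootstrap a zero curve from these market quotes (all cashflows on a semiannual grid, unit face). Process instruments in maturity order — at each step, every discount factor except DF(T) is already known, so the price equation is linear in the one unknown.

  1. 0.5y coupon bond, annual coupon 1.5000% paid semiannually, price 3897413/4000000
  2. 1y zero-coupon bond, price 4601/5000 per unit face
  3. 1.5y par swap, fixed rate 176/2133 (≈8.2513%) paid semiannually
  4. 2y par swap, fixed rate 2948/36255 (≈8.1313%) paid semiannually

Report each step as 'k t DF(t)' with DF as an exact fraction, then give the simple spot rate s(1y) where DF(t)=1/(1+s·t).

step 1 [0.5y] bond c/2=3/400: DF=(3897413/4000000 − 3/400·(0))/(1+3/400) = 9671/10000 ≈ 0.967100
step 2 [1y] zero: DF = P = 4601/5000 ≈ 0.920200
step 3 [1.5y] swap r/2=88/2133: DF=(1 − 88/2133·(0.967100+0.920200))/(1+88/2133) = 1107/1250 ≈ 0.885600
step 4 [2y] swap r/2=1474/36255: DF=(1 − 1474/36255·(0.967100+0.920200+0.885600))/(1+1474/36255) = 4263/5000 ≈ 0.852600

1 1/2 9671/10000
2 1 4601/5000
3 3/2 1107/1250
4 2 4263/5000
s(1y) = (1/(4601/5000) − 1)/(1) = 399/4601 ≈ 8.6720%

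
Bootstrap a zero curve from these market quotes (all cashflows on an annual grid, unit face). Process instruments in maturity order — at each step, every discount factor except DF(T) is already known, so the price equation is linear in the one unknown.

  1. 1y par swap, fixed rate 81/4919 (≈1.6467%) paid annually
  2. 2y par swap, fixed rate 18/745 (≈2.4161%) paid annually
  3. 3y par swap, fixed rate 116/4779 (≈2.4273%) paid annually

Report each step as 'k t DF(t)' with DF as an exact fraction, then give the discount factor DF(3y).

1 1 4919/5000
2 2 2383/2500
3 3 1163/1250
DF(3y) = 1163/1250 ≈ 0.930400

step 1 [1y] swap r/1=81/4919: DF=(1 − 81/4919·(0))/(1+81/4919) = 4919/5000 ≈ 0.983800
step 2 [2y] swap r/1=18/745: DF=(1 − 18/745·(0.983800))/(1+18/745) = 2383/2500 ≈ 0.953200
step 3 [3y] swap r/1=116/4779: DF=(1 − 116/4779·(0.983800+0.953200))/(1+116/4779) = 1163/1250 ≈ 0.930400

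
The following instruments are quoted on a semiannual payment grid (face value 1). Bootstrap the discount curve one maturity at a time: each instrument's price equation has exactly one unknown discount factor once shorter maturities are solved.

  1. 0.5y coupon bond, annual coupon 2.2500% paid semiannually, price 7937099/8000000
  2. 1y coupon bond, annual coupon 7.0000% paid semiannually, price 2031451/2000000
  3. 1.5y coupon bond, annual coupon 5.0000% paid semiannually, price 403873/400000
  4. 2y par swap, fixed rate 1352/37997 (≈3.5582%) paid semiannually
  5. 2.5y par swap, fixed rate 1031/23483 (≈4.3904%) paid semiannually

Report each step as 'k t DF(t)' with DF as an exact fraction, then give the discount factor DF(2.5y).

1 1/2 9811/10000
2 1 4741/5000
3 3/2 469/500
4 2 2331/2500
5 5/2 8969/10000
DF(2.5y) = 8969/10000 ≈ 0.896900

step 1 [0.5y] bond c/2=9/800: DF=(7937099/8000000 − 9/800·(0))/(1+9/800) = 9811/10000 ≈ 0.981100
step 2 [1y] bond c/2=7/200: DF=(2031451/2000000 − 7/200·(0.981100))/(1+7/200) = 4741/5000 ≈ 0.948200
step 3 [1.5y] bond c/2=1/40: DF=(403873/400000 − 1/40·(0.981100+0.948200))/(1+1/40) = 469/500 ≈ 0.938000
step 4 [2y] swap r/2=676/37997: DF=(1 − 676/37997·(0.981100+0.948200+0.938000))/(1+676/37997) = 2331/2500 ≈ 0.932400
step 5 [2.5y] swap r/2=1031/46966: DF=(1 − 1031/46966·(0.981100+0.948200+0.938000+0.932400))/(1+1031/46966) = 8969/10000 ≈ 0.896900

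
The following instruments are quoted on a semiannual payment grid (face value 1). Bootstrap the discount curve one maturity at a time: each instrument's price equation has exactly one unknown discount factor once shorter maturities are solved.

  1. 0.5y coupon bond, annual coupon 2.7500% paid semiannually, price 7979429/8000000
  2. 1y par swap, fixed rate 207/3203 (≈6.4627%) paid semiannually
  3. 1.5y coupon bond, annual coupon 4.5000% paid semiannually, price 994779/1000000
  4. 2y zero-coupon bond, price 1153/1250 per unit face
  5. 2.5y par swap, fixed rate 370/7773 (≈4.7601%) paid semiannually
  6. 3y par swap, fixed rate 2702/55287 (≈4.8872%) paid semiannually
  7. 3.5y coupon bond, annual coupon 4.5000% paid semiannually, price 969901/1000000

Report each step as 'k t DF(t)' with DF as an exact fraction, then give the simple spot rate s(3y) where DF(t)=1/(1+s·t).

1 1/2 9839/10000
2 1 9379/10000
3 3/2 4653/5000
4 2 1153/1250
5 5/2 889/1000
6 3 8649/10000
7 7/2 8269/10000
s(3y) = (1/(8649/10000) − 1)/(3) = 1351/25947 ≈ 5.2068%

step 1 [0.5y] bond c/2=11/800: DF=(7979429/8000000 − 11/800·(0))/(1+11/800) = 9839/10000 ≈ 0.983900
step 2 [1y] swap r/2=207/6406: DF=(1 − 207/6406·(0.983900))/(1+207/6406) = 9379/10000 ≈ 0.937900
step 3 [1.5y] bond c/2=9/400: DF=(994779/1000000 − 9/400·(0.983900+0.937900))/(1+9/400) = 4653/5000 ≈ 0.930600
step 4 [2y] zero: DF = P = 1153/1250 ≈ 0.922400
step 5 [2.5y] swap r/2=185/7773: DF=(1 − 185/7773·(0.983900+0.937900+0.930600+0.922400))/(1+185/7773) = 889/1000 ≈ 0.889000
step 6 [3y] swap r/2=1351/55287: DF=(1 − 1351/55287·(0.983900+0.937900+0.930600+0.922400+0.889000))/(1+1351/55287) = 8649/10000 ≈ 0.864900
step 7 [3.5y] bond c/2=9/400: DF=(969901/1000000 − 9/400·(0.983900+0.937900+0.930600+0.922400+0.889000+0.864900))/(1+9/400) = 8269/10000 ≈ 0.826900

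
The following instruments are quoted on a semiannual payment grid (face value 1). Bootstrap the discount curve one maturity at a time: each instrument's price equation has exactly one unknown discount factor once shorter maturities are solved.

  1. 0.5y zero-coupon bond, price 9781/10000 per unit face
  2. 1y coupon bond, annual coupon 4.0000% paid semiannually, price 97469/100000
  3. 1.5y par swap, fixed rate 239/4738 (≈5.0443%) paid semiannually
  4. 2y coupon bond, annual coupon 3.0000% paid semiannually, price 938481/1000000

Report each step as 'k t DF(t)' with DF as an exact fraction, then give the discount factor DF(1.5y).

step 1 [0.5y] zero: DF = P = 9781/10000 ≈ 0.978100
step 2 [1y] bond c/2=1/50: DF=(97469/100000 − 1/50·(0.978100))/(1+1/50) = 2341/2500 ≈ 0.936400
step 3 [1.5y] swap r/2=239/9476: DF=(1 − 239/9476·(0.978100+0.936400))/(1+239/9476) = 9283/10000 ≈ 0.928300
step 4 [2y] bond c/2=3/200: DF=(938481/1000000 − 3/200·(0.978100+0.936400+0.928300))/(1+3/200) = 4413/5000 ≈ 0.882600

1 1/2 9781/10000
2 1 2341/2500
3 3/2 9283/10000
4 2 4413/5000
DF(1.5y) = 9283/10000 ≈ 0.928300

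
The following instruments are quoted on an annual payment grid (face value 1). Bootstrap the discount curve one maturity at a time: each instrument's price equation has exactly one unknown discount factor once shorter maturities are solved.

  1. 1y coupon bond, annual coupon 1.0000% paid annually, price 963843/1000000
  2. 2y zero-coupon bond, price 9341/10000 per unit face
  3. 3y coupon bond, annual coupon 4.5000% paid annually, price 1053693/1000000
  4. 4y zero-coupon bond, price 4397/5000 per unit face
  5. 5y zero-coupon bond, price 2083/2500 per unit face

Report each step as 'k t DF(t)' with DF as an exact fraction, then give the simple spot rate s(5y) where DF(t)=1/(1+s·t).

1 1 9543/10000
2 2 9341/10000
3 3 927/1000
4 4 4397/5000
5 5 2083/2500
s(5y) = (1/(2083/2500) − 1)/(5) = 417/10415 ≈ 4.0038%

step 1 [1y] bond c/1=1/100: DF=(963843/1000000 − 1/100·(0))/(1+1/100) = 9543/10000 ≈ 0.954300
step 2 [2y] zero: DF = P = 9341/10000 ≈ 0.934100
step 3 [3y] bond c/1=9/200: DF=(1053693/1000000 − 9/200·(0.954300+0.934100))/(1+9/200) = 927/1000 ≈ 0.927000
step 4 [4y] zero: DF = P = 4397/5000 ≈ 0.879400
step 5 [5y] zero: DF = P = 2083/2500 ≈ 0.833200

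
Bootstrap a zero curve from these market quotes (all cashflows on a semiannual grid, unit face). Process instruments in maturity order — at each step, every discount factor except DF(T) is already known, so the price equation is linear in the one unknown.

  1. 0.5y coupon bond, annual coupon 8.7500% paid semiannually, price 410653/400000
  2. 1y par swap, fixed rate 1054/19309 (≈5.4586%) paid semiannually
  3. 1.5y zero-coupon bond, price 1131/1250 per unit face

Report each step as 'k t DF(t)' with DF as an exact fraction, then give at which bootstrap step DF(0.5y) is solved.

1 1/2 2459/2500
2 1 9473/10000
3 3/2 1131/1250
DF(0.5y) is solved at step 1

step 1 [0.5y] bond c/2=7/160: DF=(410653/400000 − 7/160·(0))/(1+7/160) = 2459/2500 ≈ 0.983600
step 2 [1y] swap r/2=527/19309: DF=(1 − 527/19309·(0.983600))/(1+527/19309) = 9473/10000 ≈ 0.947300
step 3 [1.5y] zero: DF = P = 1131/1250 ≈ 0.904800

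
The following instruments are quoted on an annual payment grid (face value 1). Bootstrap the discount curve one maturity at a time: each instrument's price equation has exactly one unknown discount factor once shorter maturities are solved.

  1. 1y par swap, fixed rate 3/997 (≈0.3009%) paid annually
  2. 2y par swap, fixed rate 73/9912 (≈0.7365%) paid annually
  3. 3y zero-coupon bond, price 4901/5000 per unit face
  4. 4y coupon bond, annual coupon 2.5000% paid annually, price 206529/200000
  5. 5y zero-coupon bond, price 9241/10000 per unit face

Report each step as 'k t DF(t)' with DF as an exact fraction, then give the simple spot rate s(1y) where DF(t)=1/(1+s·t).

step 1 [1y] swap r/1=3/997: DF=(1 − 3/997·(0))/(1+3/997) = 997/1000 ≈ 0.997000
step 2 [2y] swap r/1=73/9912: DF=(1 − 73/9912·(0.997000))/(1+73/9912) = 4927/5000 ≈ 0.985400
step 3 [3y] zero: DF = P = 4901/5000 ≈ 0.980200
step 4 [4y] bond c/1=1/40: DF=(206529/200000 − 1/40·(0.997000+0.985400+0.980200))/(1+1/40) = 1169/1250 ≈ 0.935200
step 5 [5y] zero: DF = P = 9241/10000 ≈ 0.924100

1 1 997/1000
2 2 4927/5000
3 3 4901/5000
4 4 1169/1250
5 5 9241/10000
s(1y) = (1/(997/1000) − 1)/(1) = 3/997 ≈ 0.3009%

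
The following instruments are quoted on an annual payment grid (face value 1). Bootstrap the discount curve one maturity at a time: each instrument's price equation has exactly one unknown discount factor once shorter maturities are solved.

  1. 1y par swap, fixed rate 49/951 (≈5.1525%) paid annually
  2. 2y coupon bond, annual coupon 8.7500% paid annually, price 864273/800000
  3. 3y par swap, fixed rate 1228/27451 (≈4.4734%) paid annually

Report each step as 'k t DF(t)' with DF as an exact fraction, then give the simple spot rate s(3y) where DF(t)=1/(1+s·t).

step 1 [1y] swap r/1=49/951: DF=(1 − 49/951·(0))/(1+49/951) = 951/1000 ≈ 0.951000
step 2 [2y] bond c/1=7/80: DF=(864273/800000 − 7/80·(0.951000))/(1+7/80) = 9169/10000 ≈ 0.916900
step 3 [3y] swap r/1=1228/27451: DF=(1 − 1228/27451·(0.951000+0.916900))/(1+1228/27451) = 2193/2500 ≈ 0.877200

1 1 951/1000
2 2 9169/10000
3 3 2193/2500
s(3y) = (1/(2193/2500) − 1)/(3) = 307/6579 ≈ 4.6664%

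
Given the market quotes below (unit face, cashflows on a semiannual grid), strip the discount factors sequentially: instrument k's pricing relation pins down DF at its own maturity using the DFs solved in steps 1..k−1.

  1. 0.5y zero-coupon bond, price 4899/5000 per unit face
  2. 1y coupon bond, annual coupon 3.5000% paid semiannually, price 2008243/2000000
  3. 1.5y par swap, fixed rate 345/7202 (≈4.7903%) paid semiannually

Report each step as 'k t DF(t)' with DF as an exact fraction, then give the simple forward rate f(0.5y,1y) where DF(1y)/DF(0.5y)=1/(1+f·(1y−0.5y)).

1 1/2 4899/5000
2 1 97/100
3 3/2 931/1000
f(0.5y,1y) = ((4899/5000)/(97/100) − 1)/(1/2) = 49/2425 ≈ 2.0206%

step 1 [0.5y] zero: DF = P = 4899/5000 ≈ 0.979800
step 2 [1y] bond c/2=7/400: DF=(2008243/2000000 − 7/400·(0.979800))/(1+7/400) = 97/100 ≈ 0.970000
step 3 [1.5y] swap r/2=345/14404: DF=(1 − 345/14404·(0.979800+0.970000))/(1+345/14404) = 931/1000 ≈ 0.931000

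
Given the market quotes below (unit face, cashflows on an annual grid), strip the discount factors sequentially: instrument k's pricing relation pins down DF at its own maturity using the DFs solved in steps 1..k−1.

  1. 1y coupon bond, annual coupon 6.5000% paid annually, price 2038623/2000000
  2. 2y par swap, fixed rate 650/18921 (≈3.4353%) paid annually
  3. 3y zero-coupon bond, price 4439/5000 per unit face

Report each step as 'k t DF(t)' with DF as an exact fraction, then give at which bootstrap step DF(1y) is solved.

step 1 [1y] bond c/1=13/200: DF=(2038623/2000000 − 13/200·(0))/(1+13/200) = 9571/10000 ≈ 0.957100
step 2 [2y] swap r/1=650/18921: DF=(1 − 650/18921·(0.957100))/(1+650/18921) = 187/200 ≈ 0.935000
step 3 [3y] zero: DF = P = 4439/5000 ≈ 0.887800

1 1 9571/10000
2 2 187/200
3 3 4439/5000
DF(1y) is solved at step 1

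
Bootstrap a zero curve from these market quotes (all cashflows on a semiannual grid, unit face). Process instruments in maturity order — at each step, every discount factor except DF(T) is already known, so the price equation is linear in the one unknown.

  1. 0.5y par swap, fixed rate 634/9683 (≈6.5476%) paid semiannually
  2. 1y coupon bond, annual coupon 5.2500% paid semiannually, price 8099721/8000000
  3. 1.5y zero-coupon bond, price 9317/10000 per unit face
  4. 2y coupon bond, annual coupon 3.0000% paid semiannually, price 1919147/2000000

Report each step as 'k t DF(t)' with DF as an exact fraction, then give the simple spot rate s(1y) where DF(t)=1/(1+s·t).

step 1 [0.5y] swap r/2=317/9683: DF=(1 − 317/9683·(0))/(1+317/9683) = 9683/10000 ≈ 0.968300
step 2 [1y] bond c/2=21/800: DF=(8099721/8000000 − 21/800·(0.968300))/(1+21/800) = 4809/5000 ≈ 0.961800
step 3 [1.5y] zero: DF = P = 9317/10000 ≈ 0.931700
step 4 [2y] bond c/2=3/200: DF=(1919147/2000000 − 3/200·(0.968300+0.961800+0.931700))/(1+3/200) = 9031/10000 ≈ 0.903100

1 1/2 9683/10000
2 1 4809/5000
3 3/2 9317/10000
4 2 9031/10000
s(1y) = (1/(4809/5000) − 1)/(1) = 191/4809 ≈ 3.9717%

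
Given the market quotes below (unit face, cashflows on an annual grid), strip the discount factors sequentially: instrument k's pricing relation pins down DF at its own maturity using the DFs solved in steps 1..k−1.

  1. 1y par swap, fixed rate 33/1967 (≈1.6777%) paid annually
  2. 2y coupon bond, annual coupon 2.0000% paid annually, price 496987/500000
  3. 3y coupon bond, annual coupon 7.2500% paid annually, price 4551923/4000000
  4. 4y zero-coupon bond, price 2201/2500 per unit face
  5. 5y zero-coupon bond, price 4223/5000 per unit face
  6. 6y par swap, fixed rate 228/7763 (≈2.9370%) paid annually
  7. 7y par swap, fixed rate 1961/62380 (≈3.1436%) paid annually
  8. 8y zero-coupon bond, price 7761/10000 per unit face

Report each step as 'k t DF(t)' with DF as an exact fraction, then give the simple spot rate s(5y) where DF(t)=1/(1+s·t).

step 1 [1y] swap r/1=33/1967: DF=(1 − 33/1967·(0))/(1+33/1967) = 1967/2000 ≈ 0.983500
step 2 [2y] bond c/1=1/50: DF=(496987/500000 − 1/50·(0.983500))/(1+1/50) = 597/625 ≈ 0.955200
step 3 [3y] bond c/1=29/400: DF=(4551923/4000000 − 29/400·(0.983500+0.955200))/(1+29/400) = 93/100 ≈ 0.930000
step 4 [4y] zero: DF = P = 2201/2500 ≈ 0.880400
step 5 [5y] zero: DF = P = 4223/5000 ≈ 0.844600
step 6 [6y] swap r/1=228/7763: DF=(1 − 228/7763·(0.983500+0.955200+0.930000+0.880400+0.844600))/(1+228/7763) = 2101/2500 ≈ 0.840400
step 7 [7y] swap r/1=1961/62380: DF=(1 − 1961/62380·(0.983500+0.955200+0.930000+0.880400+0.844600+0.840400))/(1+1961/62380) = 8039/10000 ≈ 0.803900
step 8 [8y] zero: DF = P = 7761/10000 ≈ 0.776100

1 1 1967/2000
2 2 597/625
3 3 93/100
4 4 2201/2500
5 5 4223/5000
6 6 2101/2500
7 7 8039/10000
8 8 7761/10000
s(5y) = (1/(4223/5000) − 1)/(5) = 777/21115 ≈ 3.6798%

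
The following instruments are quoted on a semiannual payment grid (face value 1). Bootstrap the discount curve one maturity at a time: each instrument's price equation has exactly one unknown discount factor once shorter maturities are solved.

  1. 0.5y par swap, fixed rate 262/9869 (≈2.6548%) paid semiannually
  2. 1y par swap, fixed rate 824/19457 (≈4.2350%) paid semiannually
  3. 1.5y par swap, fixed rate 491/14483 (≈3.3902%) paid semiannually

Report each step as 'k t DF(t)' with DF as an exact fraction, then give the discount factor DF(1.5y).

step 1 [0.5y] swap r/2=131/9869: DF=(1 − 131/9869·(0))/(1+131/9869) = 9869/10000 ≈ 0.986900
step 2 [1y] swap r/2=412/19457: DF=(1 − 412/19457·(0.986900))/(1+412/19457) = 2397/2500 ≈ 0.958800
step 3 [1.5y] swap r/2=491/28966: DF=(1 − 491/28966·(0.986900+0.958800))/(1+491/28966) = 9509/10000 ≈ 0.950900

1 1/2 9869/10000
2 1 2397/2500
3 3/2 9509/10000
DF(1.5y) = 9509/10000 ≈ 0.950900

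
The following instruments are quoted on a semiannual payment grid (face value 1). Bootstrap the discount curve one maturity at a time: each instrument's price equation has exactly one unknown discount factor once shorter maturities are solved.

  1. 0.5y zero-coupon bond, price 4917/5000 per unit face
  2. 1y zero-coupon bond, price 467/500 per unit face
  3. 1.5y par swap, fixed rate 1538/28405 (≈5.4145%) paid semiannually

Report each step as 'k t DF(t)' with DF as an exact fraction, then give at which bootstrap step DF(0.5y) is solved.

step 1 [0.5y] zero: DF = P = 4917/5000 ≈ 0.983400
step 2 [1y] zero: DF = P = 467/500 ≈ 0.934000
step 3 [1.5y] swap r/2=769/28405: DF=(1 − 769/28405·(0.983400+0.934000))/(1+769/28405) = 9231/10000 ≈ 0.923100

1 1/2 4917/5000
2 1 467/500
3 3/2 9231/10000
DF(0.5y) is solved at step 1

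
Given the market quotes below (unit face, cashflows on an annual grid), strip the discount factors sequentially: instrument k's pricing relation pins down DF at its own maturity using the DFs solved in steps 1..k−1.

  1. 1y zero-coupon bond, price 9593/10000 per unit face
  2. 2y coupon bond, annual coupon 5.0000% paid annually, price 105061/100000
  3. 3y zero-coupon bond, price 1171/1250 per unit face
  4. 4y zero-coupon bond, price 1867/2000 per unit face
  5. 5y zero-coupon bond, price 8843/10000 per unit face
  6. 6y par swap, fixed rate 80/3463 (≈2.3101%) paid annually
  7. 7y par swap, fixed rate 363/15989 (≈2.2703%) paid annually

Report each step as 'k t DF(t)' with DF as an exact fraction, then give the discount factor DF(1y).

1 1 9593/10000
2 2 9549/10000
3 3 1171/1250
4 4 1867/2000
5 5 8843/10000
6 6 109/125
7 7 2137/2500
DF(1y) = 9593/10000 ≈ 0.959300

step 1 [1y] zero: DF = P = 9593/10000 ≈ 0.959300
step 2 [2y] bond c/1=1/20: DF=(105061/100000 − 1/20·(0.959300))/(1+1/20) = 9549/10000 ≈ 0.954900
step 3 [3y] zero: DF = P = 1171/1250 ≈ 0.936800
step 4 [4y] zero: DF = P = 1867/2000 ≈ 0.933500
step 5 [5y] zero: DF = P = 8843/10000 ≈ 0.884300
step 6 [6y] swap r/1=80/3463: DF=(1 − 80/3463·(0.959300+0.954900+0.936800+0.933500+0.884300))/(1+80/3463) = 109/125 ≈ 0.872000
step 7 [7y] swap r/1=363/15989: DF=(1 − 363/15989·(0.959300+0.954900+0.936800+0.933500+0.884300+0.872000))/(1+363/15989) = 2137/2500 ≈ 0.854800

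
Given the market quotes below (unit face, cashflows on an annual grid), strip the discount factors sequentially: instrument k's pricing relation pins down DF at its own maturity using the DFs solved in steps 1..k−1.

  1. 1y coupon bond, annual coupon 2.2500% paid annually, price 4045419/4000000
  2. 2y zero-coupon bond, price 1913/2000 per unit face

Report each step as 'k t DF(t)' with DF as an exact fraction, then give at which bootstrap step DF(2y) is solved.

1 1 9891/10000
2 2 1913/2000
DF(2y) is solved at step 2

step 1 [1y] bond c/1=9/400: DF=(4045419/4000000 − 9/400·(0))/(1+9/400) = 9891/10000 ≈ 0.989100
step 2 [2y] zero: DF = P = 1913/2000 ≈ 0.956500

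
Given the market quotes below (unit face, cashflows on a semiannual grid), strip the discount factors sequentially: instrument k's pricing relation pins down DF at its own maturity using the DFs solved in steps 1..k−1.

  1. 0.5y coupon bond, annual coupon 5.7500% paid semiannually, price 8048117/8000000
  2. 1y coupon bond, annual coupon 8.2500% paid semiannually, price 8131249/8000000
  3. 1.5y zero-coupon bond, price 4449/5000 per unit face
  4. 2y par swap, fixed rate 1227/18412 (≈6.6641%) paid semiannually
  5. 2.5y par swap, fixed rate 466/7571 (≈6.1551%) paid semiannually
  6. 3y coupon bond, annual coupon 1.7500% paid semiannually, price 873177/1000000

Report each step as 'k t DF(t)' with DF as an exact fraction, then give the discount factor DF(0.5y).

step 1 [0.5y] bond c/2=23/800: DF=(8048117/8000000 − 23/800·(0))/(1+23/800) = 9779/10000 ≈ 0.977900
step 2 [1y] bond c/2=33/800: DF=(8131249/8000000 − 33/800·(0.977900))/(1+33/800) = 4687/5000 ≈ 0.937400
step 3 [1.5y] zero: DF = P = 4449/5000 ≈ 0.889800
step 4 [2y] swap r/2=1227/36824: DF=(1 − 1227/36824·(0.977900+0.937400+0.889800))/(1+1227/36824) = 8773/10000 ≈ 0.877300
step 5 [2.5y] swap r/2=233/7571: DF=(1 − 233/7571·(0.977900+0.937400+0.889800+0.877300))/(1+233/7571) = 4301/5000 ≈ 0.860200
step 6 [3y] bond c/2=7/800: DF=(873177/1000000 − 7/800·(0.977900+0.937400+0.889800+0.877300+0.860200))/(1+7/800) = 4131/5000 ≈ 0.826200

1 1/2 9779/10000
2 1 4687/5000
3 3/2 4449/5000
4 2 8773/10000
5 5/2 4301/5000
6 3 4131/5000
DF(0.5y) = 9779/10000 ≈ 0.977900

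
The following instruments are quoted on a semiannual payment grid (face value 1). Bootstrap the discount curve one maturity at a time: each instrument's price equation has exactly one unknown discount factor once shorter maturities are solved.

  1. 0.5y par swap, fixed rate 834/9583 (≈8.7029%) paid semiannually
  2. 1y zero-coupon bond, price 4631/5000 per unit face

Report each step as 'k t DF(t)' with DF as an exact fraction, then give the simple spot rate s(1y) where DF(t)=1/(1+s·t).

1 1/2 9583/10000
2 1 4631/5000
s(1y) = (1/(4631/5000) − 1)/(1) = 369/4631 ≈ 7.9680%

step 1 [0.5y] swap r/2=417/9583: DF=(1 − 417/9583·(0))/(1+417/9583) = 9583/10000 ≈ 0.958300
step 2 [1y] zero: DF = P = 4631/5000 ≈ 0.926200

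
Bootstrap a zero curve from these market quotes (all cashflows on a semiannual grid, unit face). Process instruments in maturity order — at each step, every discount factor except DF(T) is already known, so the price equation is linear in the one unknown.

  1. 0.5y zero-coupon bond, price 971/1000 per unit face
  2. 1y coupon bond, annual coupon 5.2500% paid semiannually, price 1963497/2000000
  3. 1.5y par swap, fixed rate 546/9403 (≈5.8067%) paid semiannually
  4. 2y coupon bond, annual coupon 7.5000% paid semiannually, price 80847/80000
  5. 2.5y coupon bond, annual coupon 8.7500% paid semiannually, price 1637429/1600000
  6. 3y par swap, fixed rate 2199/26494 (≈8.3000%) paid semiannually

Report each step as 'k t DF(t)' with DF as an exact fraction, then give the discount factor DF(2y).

step 1 [0.5y] zero: DF = P = 971/1000 ≈ 0.971000
step 2 [1y] bond c/2=21/800: DF=(1963497/2000000 − 21/800·(0.971000))/(1+21/800) = 4659/5000 ≈ 0.931800
step 3 [1.5y] swap r/2=273/9403: DF=(1 − 273/9403·(0.971000+0.931800))/(1+273/9403) = 9181/10000 ≈ 0.918100
step 4 [2y] bond c/2=3/80: DF=(80847/80000 − 3/80·(0.971000+0.931800+0.918100))/(1+3/80) = 8721/10000 ≈ 0.872100
step 5 [2.5y] bond c/2=7/160: DF=(1637429/1600000 − 7/160·(0.971000+0.931800+0.918100+0.872100))/(1+7/160) = 8257/10000 ≈ 0.825700
step 6 [3y] swap r/2=2199/52988: DF=(1 − 2199/52988·(0.971000+0.931800+0.918100+0.872100+0.825700))/(1+2199/52988) = 7801/10000 ≈ 0.780100

1 1/2 971/1000
2 1 4659/5000
3 3/2 9181/10000
4 2 8721/10000
5 5/2 8257/10000
6 3 7801/10000
DF(2y) = 8721/10000 ≈ 0.872100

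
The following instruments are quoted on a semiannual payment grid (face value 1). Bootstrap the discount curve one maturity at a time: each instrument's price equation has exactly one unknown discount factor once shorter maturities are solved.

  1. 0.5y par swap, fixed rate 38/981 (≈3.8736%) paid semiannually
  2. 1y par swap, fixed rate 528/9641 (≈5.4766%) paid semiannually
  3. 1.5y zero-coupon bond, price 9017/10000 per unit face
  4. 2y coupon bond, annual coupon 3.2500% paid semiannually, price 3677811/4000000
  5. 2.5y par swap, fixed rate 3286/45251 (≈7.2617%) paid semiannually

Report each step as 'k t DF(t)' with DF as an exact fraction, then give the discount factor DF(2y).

1 1/2 981/1000
2 1 592/625
3 3/2 9017/10000
4 2 1719/2000
5 5/2 8357/10000
DF(2y) = 1719/2000 ≈ 0.859500

step 1 [0.5y] swap r/2=19/981: DF=(1 − 19/981·(0))/(1+19/981) = 981/1000 ≈ 0.981000
step 2 [1y] swap r/2=264/9641: DF=(1 − 264/9641·(0.981000))/(1+264/9641) = 592/625 ≈ 0.947200
step 3 [1.5y] zero: DF = P = 9017/10000 ≈ 0.901700
step 4 [2y] bond c/2=13/800: DF=(3677811/4000000 − 13/800·(0.981000+0.947200+0.901700))/(1+13/800) = 1719/2000 ≈ 0.859500
step 5 [2.5y] swap r/2=1643/45251: DF=(1 − 1643/45251·(0.981000+0.947200+0.901700+0.859500))/(1+1643/45251) = 8357/10000 ≈ 0.835700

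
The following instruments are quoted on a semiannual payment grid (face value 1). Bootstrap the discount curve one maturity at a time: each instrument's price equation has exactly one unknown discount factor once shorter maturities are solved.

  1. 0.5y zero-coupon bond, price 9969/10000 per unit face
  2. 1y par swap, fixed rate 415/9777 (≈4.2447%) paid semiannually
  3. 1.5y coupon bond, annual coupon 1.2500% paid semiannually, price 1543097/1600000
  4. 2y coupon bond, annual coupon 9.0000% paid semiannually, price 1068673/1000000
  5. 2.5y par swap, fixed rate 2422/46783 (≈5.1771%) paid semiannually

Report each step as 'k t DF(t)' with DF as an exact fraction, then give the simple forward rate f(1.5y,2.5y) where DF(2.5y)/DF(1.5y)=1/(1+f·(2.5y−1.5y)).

step 1 [0.5y] zero: DF = P = 9969/10000 ≈ 0.996900
step 2 [1y] swap r/2=415/19554: DF=(1 − 415/19554·(0.996900))/(1+415/19554) = 1917/2000 ≈ 0.958500
step 3 [1.5y] bond c/2=1/160: DF=(1543097/1600000 − 1/160·(0.996900+0.958500))/(1+1/160) = 9463/10000 ≈ 0.946300
step 4 [2y] bond c/2=9/200: DF=(1068673/1000000 − 9/200·(0.996900+0.958500+0.946300))/(1+9/200) = 8977/10000 ≈ 0.897700
step 5 [2.5y] swap r/2=1211/46783: DF=(1 − 1211/46783·(0.996900+0.958500+0.946300+0.897700))/(1+1211/46783) = 8789/10000 ≈ 0.878900

1 1/2 9969/10000
2 1 1917/2000
3 3/2 9463/10000
4 2 8977/10000
5 5/2 8789/10000
f(1.5y,2.5y) = ((9463/10000)/(8789/10000) − 1)/(1) = 674/8789 ≈ 7.6687%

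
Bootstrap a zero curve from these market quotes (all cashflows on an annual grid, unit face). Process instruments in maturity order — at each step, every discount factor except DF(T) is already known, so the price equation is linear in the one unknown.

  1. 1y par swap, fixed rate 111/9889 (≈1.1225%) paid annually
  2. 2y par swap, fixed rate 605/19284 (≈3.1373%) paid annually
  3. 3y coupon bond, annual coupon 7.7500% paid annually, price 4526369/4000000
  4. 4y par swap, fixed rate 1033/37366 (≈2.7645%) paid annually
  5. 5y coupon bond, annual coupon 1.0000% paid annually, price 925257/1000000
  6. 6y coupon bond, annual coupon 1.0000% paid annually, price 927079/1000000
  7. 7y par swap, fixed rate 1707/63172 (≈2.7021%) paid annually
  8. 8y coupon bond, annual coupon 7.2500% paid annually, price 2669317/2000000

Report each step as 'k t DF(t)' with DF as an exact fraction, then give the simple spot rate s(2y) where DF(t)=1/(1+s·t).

1 1 9889/10000
2 2 1879/2000
3 3 1823/2000
4 4 8967/10000
5 5 8791/10000
6 6 4361/5000
7 7 8293/10000
8 8 4087/5000
s(2y) = (1/(1879/2000) − 1)/(2) = 121/3758 ≈ 3.2198%

step 1 [1y] swap r/1=111/9889: DF=(1 − 111/9889·(0))/(1+111/9889) = 9889/10000 ≈ 0.988900
step 2 [2y] swap r/1=605/19284: DF=(1 − 605/19284·(0.988900))/(1+605/19284) = 1879/2000 ≈ 0.939500
step 3 [3y] bond c/1=31/400: DF=(4526369/4000000 − 31/400·(0.988900+0.939500))/(1+31/400) = 1823/2000 ≈ 0.911500
step 4 [4y] swap r/1=1033/37366: DF=(1 − 1033/37366·(0.988900+0.939500+0.911500))/(1+1033/37366) = 8967/10000 ≈ 0.896700
step 5 [5y] bond c/1=1/100: DF=(925257/1000000 − 1/100·(0.988900+0.939500+0.911500+0.896700))/(1+1/100) = 8791/10000 ≈ 0.879100
step 6 [6y] bond c/1=1/100: DF=(927079/1000000 − 1/100·(0.988900+0.939500+0.911500+0.896700+0.879100))/(1+1/100) = 4361/5000 ≈ 0.872200
step 7 [7y] swap r/1=1707/63172: DF=(1 − 1707/63172·(0.988900+0.939500+0.911500+0.896700+0.879100+0.872200))/(1+1707/63172) = 8293/10000 ≈ 0.829300
step 8 [8y] bond c/1=29/400: DF=(2669317/2000000 − 29/400·(0.988900+0.939500+0.911500+0.896700+0.879100+0.872200+0.829300))/(1+29/400) = 4087/5000 ≈ 0.817400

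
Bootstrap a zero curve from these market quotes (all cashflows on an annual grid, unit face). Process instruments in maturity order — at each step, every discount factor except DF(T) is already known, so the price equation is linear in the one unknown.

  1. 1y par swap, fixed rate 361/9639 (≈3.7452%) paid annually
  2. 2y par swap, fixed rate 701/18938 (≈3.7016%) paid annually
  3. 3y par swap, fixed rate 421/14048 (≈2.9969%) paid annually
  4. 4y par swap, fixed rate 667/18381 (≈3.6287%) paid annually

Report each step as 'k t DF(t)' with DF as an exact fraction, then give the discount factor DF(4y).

1 1 9639/10000
2 2 9299/10000
3 3 4579/5000
4 4 4333/5000
DF(4y) = 4333/5000 ≈ 0.866600

step 1 [1y] swap r/1=361/9639: DF=(1 − 361/9639·(0))/(1+361/9639) = 9639/10000 ≈ 0.963900
step 2 [2y] swap r/1=701/18938: DF=(1 − 701/18938·(0.963900))/(1+701/18938) = 9299/10000 ≈ 0.929900
step 3 [3y] swap r/1=421/14048: DF=(1 − 421/14048·(0.963900+0.929900))/(1+421/14048) = 4579/5000 ≈ 0.915800
step 4 [4y] swap r/1=667/18381: DF=(1 − 667/18381·(0.963900+0.929900+0.915800))/(1+667/18381) = 4333/5000 ≈ 0.866600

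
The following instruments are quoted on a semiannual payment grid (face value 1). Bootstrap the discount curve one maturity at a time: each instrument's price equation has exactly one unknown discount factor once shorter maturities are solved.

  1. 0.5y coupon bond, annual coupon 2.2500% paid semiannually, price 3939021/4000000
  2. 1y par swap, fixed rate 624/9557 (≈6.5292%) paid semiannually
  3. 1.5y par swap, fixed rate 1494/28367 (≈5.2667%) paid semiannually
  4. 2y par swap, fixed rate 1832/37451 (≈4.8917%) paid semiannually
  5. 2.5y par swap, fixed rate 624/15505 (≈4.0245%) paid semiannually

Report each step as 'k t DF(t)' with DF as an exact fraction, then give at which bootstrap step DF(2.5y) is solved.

step 1 [0.5y] bond c/2=9/800: DF=(3939021/4000000 − 9/800·(0))/(1+9/800) = 4869/5000 ≈ 0.973800
step 2 [1y] swap r/2=312/9557: DF=(1 − 312/9557·(0.973800))/(1+312/9557) = 586/625 ≈ 0.937600
step 3 [1.5y] swap r/2=747/28367: DF=(1 − 747/28367·(0.973800+0.937600))/(1+747/28367) = 9253/10000 ≈ 0.925300
step 4 [2y] swap r/2=916/37451: DF=(1 − 916/37451·(0.973800+0.937600+0.925300))/(1+916/37451) = 2271/2500 ≈ 0.908400
step 5 [2.5y] swap r/2=312/15505: DF=(1 − 312/15505·(0.973800+0.937600+0.925300+0.908400))/(1+312/15505) = 1133/1250 ≈ 0.906400

1 1/2 4869/5000
2 1 586/625
3 3/2 9253/10000
4 2 2271/2500
5 5/2 1133/1250
DF(2.5y) is solved at step 5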